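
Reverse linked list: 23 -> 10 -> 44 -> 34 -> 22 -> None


Step 1: curr=23, set curr.next=prev(None) | reversed so far: 23
Step 2: curr=10, set curr.next=prev(23) | reversed so far: 10 -> 23
Step 3: curr=44, set curr.next=prev(10) | reversed so far: 44 -> 10 -> 23
Step 4: curr=34, set curr.next=prev(44) | reversed so far: 34 -> 44 -> 10 -> 23
Step 5: curr=22, set curr.next=prev(34) | reversed so far: 22 -> 34 -> 44 -> 10 -> 23

22 -> 34 -> 44 -> 10 -> 23 -> None


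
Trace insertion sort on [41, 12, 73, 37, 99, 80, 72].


Initial: [41, 12, 73, 37, 99, 80, 72]
Insert 12: [12, 41, 73, 37, 99, 80, 72]
Insert 73: [12, 41, 73, 37, 99, 80, 72]
Insert 37: [12, 37, 41, 73, 99, 80, 72]
Insert 99: [12, 37, 41, 73, 99, 80, 72]
Insert 80: [12, 37, 41, 73, 80, 99, 72]
Insert 72: [12, 37, 41, 72, 73, 80, 99]

Sorted: [12, 37, 41, 72, 73, 80, 99]


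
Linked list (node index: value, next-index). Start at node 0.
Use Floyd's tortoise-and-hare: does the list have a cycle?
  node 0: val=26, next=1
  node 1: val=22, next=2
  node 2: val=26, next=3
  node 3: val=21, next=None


Floyd's tortoise (slow, +1) and hare (fast, +2):
  init: slow=0, fast=0
  step 1: slow=1, fast=2
  step 2: fast 2->3->None, no cycle

Cycle: no


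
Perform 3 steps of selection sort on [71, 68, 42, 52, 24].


Initial: [71, 68, 42, 52, 24]
Step 1: min=24 at 4
  Swap: [24, 68, 42, 52, 71]
Step 2: min=42 at 2
  Swap: [24, 42, 68, 52, 71]
Step 3: min=52 at 3
  Swap: [24, 42, 52, 68, 71]

After 3 steps: [24, 42, 52, 68, 71]


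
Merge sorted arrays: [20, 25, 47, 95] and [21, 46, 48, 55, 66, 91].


Take 20 from A
Take 21 from B
Take 25 from A
Take 46 from B
Take 47 from A
Take 48 from B
Take 55 from B
Take 66 from B
Take 91 from B

Merged: [20, 21, 25, 46, 47, 48, 55, 66, 91, 95]


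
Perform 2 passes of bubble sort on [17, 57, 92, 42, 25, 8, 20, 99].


Initial: [17, 57, 92, 42, 25, 8, 20, 99]
Pass 1: [17, 57, 42, 25, 8, 20, 92, 99] (4 swaps)
Pass 2: [17, 42, 25, 8, 20, 57, 92, 99] (4 swaps)

After 2 passes: [17, 42, 25, 8, 20, 57, 92, 99]


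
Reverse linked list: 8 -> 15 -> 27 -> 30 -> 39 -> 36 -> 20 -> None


Step 1: curr=8, set curr.next=prev(None) | reversed so far: 8
Step 2: curr=15, set curr.next=prev(8) | reversed so far: 15 -> 8
Step 3: curr=27, set curr.next=prev(15) | reversed so far: 27 -> 15 -> 8
Step 4: curr=30, set curr.next=prev(27) | reversed so far: 30 -> 27 -> 15 -> 8
Step 5: curr=39, set curr.next=prev(30) | reversed so far: 39 -> 30 -> 27 -> 15 -> 8
Step 6: curr=36, set curr.next=prev(39) | reversed so far: 36 -> 39 -> 30 -> 27 -> 15 -> 8
Step 7: curr=20, set curr.next=prev(36) | reversed so far: 20 -> 36 -> 39 -> 30 -> 27 -> 15 -> 8

20 -> 36 -> 39 -> 30 -> 27 -> 15 -> 8 -> None


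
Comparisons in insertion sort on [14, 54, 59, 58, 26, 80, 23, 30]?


Algorithm: insertion sort
Input: [14, 54, 59, 58, 26, 80, 23, 30]
Sorted: [14, 23, 26, 30, 54, 58, 59, 80]

20


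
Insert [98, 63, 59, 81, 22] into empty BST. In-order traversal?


Insert 98: root
Insert 63: L from 98
Insert 59: L from 98 -> L from 63
Insert 81: L from 98 -> R from 63
Insert 22: L from 98 -> L from 63 -> L from 59

In-order: [22, 59, 63, 81, 98]


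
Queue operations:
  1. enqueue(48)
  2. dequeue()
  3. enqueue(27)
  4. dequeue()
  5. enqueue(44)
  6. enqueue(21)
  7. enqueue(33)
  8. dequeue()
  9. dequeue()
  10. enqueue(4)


enqueue(48) -> [48]
dequeue()->48, []
enqueue(27) -> [27]
dequeue()->27, []
enqueue(44) -> [44]
enqueue(21) -> [44, 21]
enqueue(33) -> [44, 21, 33]
dequeue()->44, [21, 33]
dequeue()->21, [33]
enqueue(4) -> [33, 4]

Final queue: [33, 4]


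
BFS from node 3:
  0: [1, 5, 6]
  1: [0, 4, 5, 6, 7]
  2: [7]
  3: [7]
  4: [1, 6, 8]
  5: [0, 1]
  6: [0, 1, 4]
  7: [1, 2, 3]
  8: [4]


Visit 3, enqueue [7]
Visit 7, enqueue [1, 2]
Visit 1, enqueue [0, 4, 5, 6]
Visit 2, enqueue []
Visit 0, enqueue []
Visit 4, enqueue [8]
Visit 5, enqueue []
Visit 6, enqueue []
Visit 8, enqueue []

BFS order: [3, 7, 1, 2, 0, 4, 5, 6, 8]


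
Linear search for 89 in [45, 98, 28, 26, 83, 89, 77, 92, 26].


i=0: 45!=89
i=1: 98!=89
i=2: 28!=89
i=3: 26!=89
i=4: 83!=89
i=5: 89==89 found!

Found at 5, 6 comps


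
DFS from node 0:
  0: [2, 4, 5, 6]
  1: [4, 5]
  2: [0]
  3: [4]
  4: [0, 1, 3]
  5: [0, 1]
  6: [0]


Visit 0, push [6, 5, 4, 2]
Visit 2, push []
Visit 4, push [3, 1]
Visit 1, push [5]
Visit 5, push []
Visit 3, push []
Visit 6, push []

DFS order: [0, 2, 4, 1, 5, 3, 6]


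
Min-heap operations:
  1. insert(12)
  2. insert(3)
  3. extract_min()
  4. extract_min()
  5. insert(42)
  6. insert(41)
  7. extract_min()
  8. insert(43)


insert(12) -> [12]
insert(3) -> [3, 12]
extract_min()->3, [12]
extract_min()->12, []
insert(42) -> [42]
insert(41) -> [41, 42]
extract_min()->41, [42]
insert(43) -> [42, 43]

Final heap: [42, 43]


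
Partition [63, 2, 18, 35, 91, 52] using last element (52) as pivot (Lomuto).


Pivot: 52
  2 <= 52: swap -> [2, 63, 18, 35, 91, 52]
  18 <= 52: swap -> [2, 18, 63, 35, 91, 52]
  35 <= 52: swap -> [2, 18, 35, 63, 91, 52]
Place pivot at 3: [2, 18, 35, 52, 91, 63]

Partitioned: [2, 18, 35, 52, 91, 63]


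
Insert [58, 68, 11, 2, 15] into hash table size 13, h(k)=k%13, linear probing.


Insert 58: h=6 -> slot 6
Insert 68: h=3 -> slot 3
Insert 11: h=11 -> slot 11
Insert 2: h=2 -> slot 2
Insert 15: h=2, 2 probes -> slot 4

Table: [None, None, 2, 68, 15, None, 58, None, None, None, None, 11, None]


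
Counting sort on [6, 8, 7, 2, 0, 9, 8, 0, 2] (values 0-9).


Input: [6, 8, 7, 2, 0, 9, 8, 0, 2]
Counts: [2, 0, 2, 0, 0, 0, 1, 1, 2, 1]

Sorted: [0, 0, 2, 2, 6, 7, 8, 8, 9]


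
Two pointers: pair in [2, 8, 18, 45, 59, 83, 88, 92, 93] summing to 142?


lo=0(2)+hi=8(93)=95
lo=1(8)+hi=8(93)=101
lo=2(18)+hi=8(93)=111
lo=3(45)+hi=8(93)=138
lo=4(59)+hi=8(93)=152
lo=4(59)+hi=7(92)=151
lo=4(59)+hi=6(88)=147
lo=4(59)+hi=5(83)=142

Yes: 59+83=142


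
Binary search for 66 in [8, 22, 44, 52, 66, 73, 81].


Step 1: lo=0, hi=6, mid=3, val=52
Step 2: lo=4, hi=6, mid=5, val=73
Step 3: lo=4, hi=4, mid=4, val=66

Found at index 4


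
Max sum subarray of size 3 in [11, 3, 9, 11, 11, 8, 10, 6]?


[0:3]: 23
[1:4]: 23
[2:5]: 31
[3:6]: 30
[4:7]: 29
[5:8]: 24

Max: 31 at [2:5]


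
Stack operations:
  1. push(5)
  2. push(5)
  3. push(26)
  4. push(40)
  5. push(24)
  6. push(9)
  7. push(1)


push(5) -> [5]
push(5) -> [5, 5]
push(26) -> [5, 5, 26]
push(40) -> [5, 5, 26, 40]
push(24) -> [5, 5, 26, 40, 24]
push(9) -> [5, 5, 26, 40, 24, 9]
push(1) -> [5, 5, 26, 40, 24, 9, 1]

Final stack: [5, 5, 26, 40, 24, 9, 1]


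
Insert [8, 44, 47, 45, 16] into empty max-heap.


Insert 8: [8]
Insert 44: [44, 8]
Insert 47: [47, 8, 44]
Insert 45: [47, 45, 44, 8]
Insert 16: [47, 45, 44, 8, 16]

Final heap: [47, 45, 44, 8, 16]


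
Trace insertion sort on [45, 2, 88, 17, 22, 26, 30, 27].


Initial: [45, 2, 88, 17, 22, 26, 30, 27]
Insert 2: [2, 45, 88, 17, 22, 26, 30, 27]
Insert 88: [2, 45, 88, 17, 22, 26, 30, 27]
Insert 17: [2, 17, 45, 88, 22, 26, 30, 27]
Insert 22: [2, 17, 22, 45, 88, 26, 30, 27]
Insert 26: [2, 17, 22, 26, 45, 88, 30, 27]
Insert 30: [2, 17, 22, 26, 30, 45, 88, 27]
Insert 27: [2, 17, 22, 26, 27, 30, 45, 88]

Sorted: [2, 17, 22, 26, 27, 30, 45, 88]


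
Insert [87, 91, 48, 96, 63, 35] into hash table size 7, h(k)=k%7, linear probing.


Insert 87: h=3 -> slot 3
Insert 91: h=0 -> slot 0
Insert 48: h=6 -> slot 6
Insert 96: h=5 -> slot 5
Insert 63: h=0, 1 probes -> slot 1
Insert 35: h=0, 2 probes -> slot 2

Table: [91, 63, 35, 87, None, 96, 48]


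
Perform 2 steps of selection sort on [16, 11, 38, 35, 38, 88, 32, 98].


Initial: [16, 11, 38, 35, 38, 88, 32, 98]
Step 1: min=11 at 1
  Swap: [11, 16, 38, 35, 38, 88, 32, 98]
Step 2: min=16 at 1
  Swap: [11, 16, 38, 35, 38, 88, 32, 98]

After 2 steps: [11, 16, 38, 35, 38, 88, 32, 98]


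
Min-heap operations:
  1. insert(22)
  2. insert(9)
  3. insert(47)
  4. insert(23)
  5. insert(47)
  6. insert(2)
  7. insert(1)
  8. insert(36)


insert(22) -> [22]
insert(9) -> [9, 22]
insert(47) -> [9, 22, 47]
insert(23) -> [9, 22, 47, 23]
insert(47) -> [9, 22, 47, 23, 47]
insert(2) -> [2, 22, 9, 23, 47, 47]
insert(1) -> [1, 22, 2, 23, 47, 47, 9]
insert(36) -> [1, 22, 2, 23, 47, 47, 9, 36]

Final heap: [1, 22, 2, 23, 47, 47, 9, 36]


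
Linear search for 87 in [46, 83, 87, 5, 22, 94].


i=0: 46!=87
i=1: 83!=87
i=2: 87==87 found!

Found at 2, 3 comps


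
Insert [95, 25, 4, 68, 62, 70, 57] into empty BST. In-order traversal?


Insert 95: root
Insert 25: L from 95
Insert 4: L from 95 -> L from 25
Insert 68: L from 95 -> R from 25
Insert 62: L from 95 -> R from 25 -> L from 68
Insert 70: L from 95 -> R from 25 -> R from 68
Insert 57: L from 95 -> R from 25 -> L from 68 -> L from 62

In-order: [4, 25, 57, 62, 68, 70, 95]


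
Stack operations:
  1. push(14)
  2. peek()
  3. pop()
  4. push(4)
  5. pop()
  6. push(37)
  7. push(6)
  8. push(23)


push(14) -> [14]
peek()->14
pop()->14, []
push(4) -> [4]
pop()->4, []
push(37) -> [37]
push(6) -> [37, 6]
push(23) -> [37, 6, 23]

Final stack: [37, 6, 23]


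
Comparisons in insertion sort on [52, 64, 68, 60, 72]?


Algorithm: insertion sort
Input: [52, 64, 68, 60, 72]
Sorted: [52, 60, 64, 68, 72]

6


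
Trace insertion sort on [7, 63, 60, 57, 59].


Initial: [7, 63, 60, 57, 59]
Insert 63: [7, 63, 60, 57, 59]
Insert 60: [7, 60, 63, 57, 59]
Insert 57: [7, 57, 60, 63, 59]
Insert 59: [7, 57, 59, 60, 63]

Sorted: [7, 57, 59, 60, 63]


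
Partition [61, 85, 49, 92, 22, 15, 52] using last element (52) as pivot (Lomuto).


Pivot: 52
  49 <= 52: swap -> [49, 85, 61, 92, 22, 15, 52]
  22 <= 52: swap -> [49, 22, 61, 92, 85, 15, 52]
  15 <= 52: swap -> [49, 22, 15, 92, 85, 61, 52]
Place pivot at 3: [49, 22, 15, 52, 85, 61, 92]

Partitioned: [49, 22, 15, 52, 85, 61, 92]


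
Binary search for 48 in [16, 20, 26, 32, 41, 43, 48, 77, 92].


Step 1: lo=0, hi=8, mid=4, val=41
Step 2: lo=5, hi=8, mid=6, val=48

Found at index 6


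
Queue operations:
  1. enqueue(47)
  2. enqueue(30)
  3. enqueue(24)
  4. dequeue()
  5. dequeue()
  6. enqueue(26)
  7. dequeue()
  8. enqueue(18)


enqueue(47) -> [47]
enqueue(30) -> [47, 30]
enqueue(24) -> [47, 30, 24]
dequeue()->47, [30, 24]
dequeue()->30, [24]
enqueue(26) -> [24, 26]
dequeue()->24, [26]
enqueue(18) -> [26, 18]

Final queue: [26, 18]


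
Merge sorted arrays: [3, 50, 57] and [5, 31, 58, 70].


Take 3 from A
Take 5 from B
Take 31 from B
Take 50 from A
Take 57 from A

Merged: [3, 5, 31, 50, 57, 58, 70]


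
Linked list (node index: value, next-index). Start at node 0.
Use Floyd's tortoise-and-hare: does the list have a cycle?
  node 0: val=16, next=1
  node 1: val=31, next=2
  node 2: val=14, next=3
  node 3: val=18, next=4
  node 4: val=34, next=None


Floyd's tortoise (slow, +1) and hare (fast, +2):
  init: slow=0, fast=0
  step 1: slow=1, fast=2
  step 2: slow=2, fast=4
  step 3: fast -> None, no cycle

Cycle: no


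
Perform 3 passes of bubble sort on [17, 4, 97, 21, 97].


Initial: [17, 4, 97, 21, 97]
Pass 1: [4, 17, 21, 97, 97] (2 swaps)
Pass 2: [4, 17, 21, 97, 97] (0 swaps)
Pass 3: [4, 17, 21, 97, 97] (0 swaps)

After 3 passes: [4, 17, 21, 97, 97]


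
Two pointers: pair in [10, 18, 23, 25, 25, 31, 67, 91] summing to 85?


lo=0(10)+hi=7(91)=101
lo=0(10)+hi=6(67)=77
lo=1(18)+hi=6(67)=85

Yes: 18+67=85


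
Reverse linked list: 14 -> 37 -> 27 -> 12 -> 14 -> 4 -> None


Step 1: curr=14, set curr.next=prev(None) | reversed so far: 14
Step 2: curr=37, set curr.next=prev(14) | reversed so far: 37 -> 14
Step 3: curr=27, set curr.next=prev(37) | reversed so far: 27 -> 37 -> 14
Step 4: curr=12, set curr.next=prev(27) | reversed so far: 12 -> 27 -> 37 -> 14
Step 5: curr=14, set curr.next=prev(12) | reversed so far: 14 -> 12 -> 27 -> 37 -> 14
Step 6: curr=4, set curr.next=prev(14) | reversed so far: 4 -> 14 -> 12 -> 27 -> 37 -> 14

4 -> 14 -> 12 -> 27 -> 37 -> 14 -> None


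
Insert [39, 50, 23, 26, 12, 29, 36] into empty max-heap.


Insert 39: [39]
Insert 50: [50, 39]
Insert 23: [50, 39, 23]
Insert 26: [50, 39, 23, 26]
Insert 12: [50, 39, 23, 26, 12]
Insert 29: [50, 39, 29, 26, 12, 23]
Insert 36: [50, 39, 36, 26, 12, 23, 29]

Final heap: [50, 39, 36, 26, 12, 23, 29]


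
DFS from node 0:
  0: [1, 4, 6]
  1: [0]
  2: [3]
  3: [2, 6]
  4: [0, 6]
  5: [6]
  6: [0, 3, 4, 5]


Visit 0, push [6, 4, 1]
Visit 1, push []
Visit 4, push [6]
Visit 6, push [5, 3]
Visit 3, push [2]
Visit 2, push []
Visit 5, push []

DFS order: [0, 1, 4, 6, 3, 2, 5]


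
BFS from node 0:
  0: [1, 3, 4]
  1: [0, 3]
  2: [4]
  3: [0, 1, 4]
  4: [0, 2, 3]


Visit 0, enqueue [1, 3, 4]
Visit 1, enqueue []
Visit 3, enqueue []
Visit 4, enqueue [2]
Visit 2, enqueue []

BFS order: [0, 1, 3, 4, 2]


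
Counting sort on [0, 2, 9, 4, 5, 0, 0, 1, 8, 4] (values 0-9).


Input: [0, 2, 9, 4, 5, 0, 0, 1, 8, 4]
Counts: [3, 1, 1, 0, 2, 1, 0, 0, 1, 1]

Sorted: [0, 0, 0, 1, 2, 4, 4, 5, 8, 9]


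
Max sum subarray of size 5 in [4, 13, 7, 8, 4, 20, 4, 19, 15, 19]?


[0:5]: 36
[1:6]: 52
[2:7]: 43
[3:8]: 55
[4:9]: 62
[5:10]: 77

Max: 77 at [5:10]


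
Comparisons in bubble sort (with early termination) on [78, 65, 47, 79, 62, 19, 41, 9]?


Algorithm: bubble sort (with early termination)
Input: [78, 65, 47, 79, 62, 19, 41, 9]
Sorted: [9, 19, 41, 47, 62, 65, 78, 79]

28


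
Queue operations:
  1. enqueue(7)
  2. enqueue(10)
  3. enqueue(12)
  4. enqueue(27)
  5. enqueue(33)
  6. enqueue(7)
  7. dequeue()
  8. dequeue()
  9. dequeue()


enqueue(7) -> [7]
enqueue(10) -> [7, 10]
enqueue(12) -> [7, 10, 12]
enqueue(27) -> [7, 10, 12, 27]
enqueue(33) -> [7, 10, 12, 27, 33]
enqueue(7) -> [7, 10, 12, 27, 33, 7]
dequeue()->7, [10, 12, 27, 33, 7]
dequeue()->10, [12, 27, 33, 7]
dequeue()->12, [27, 33, 7]

Final queue: [27, 33, 7]


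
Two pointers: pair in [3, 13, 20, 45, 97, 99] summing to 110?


lo=0(3)+hi=5(99)=102
lo=1(13)+hi=5(99)=112
lo=1(13)+hi=4(97)=110

Yes: 13+97=110


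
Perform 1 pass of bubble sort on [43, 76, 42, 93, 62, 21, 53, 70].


Initial: [43, 76, 42, 93, 62, 21, 53, 70]
Pass 1: [43, 42, 76, 62, 21, 53, 70, 93] (5 swaps)

After 1 pass: [43, 42, 76, 62, 21, 53, 70, 93]


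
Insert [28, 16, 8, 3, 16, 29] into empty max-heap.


Insert 28: [28]
Insert 16: [28, 16]
Insert 8: [28, 16, 8]
Insert 3: [28, 16, 8, 3]
Insert 16: [28, 16, 8, 3, 16]
Insert 29: [29, 16, 28, 3, 16, 8]

Final heap: [29, 16, 28, 3, 16, 8]


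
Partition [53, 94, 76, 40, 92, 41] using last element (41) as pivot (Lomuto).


Pivot: 41
  40 <= 41: swap -> [40, 94, 76, 53, 92, 41]
Place pivot at 1: [40, 41, 76, 53, 92, 94]

Partitioned: [40, 41, 76, 53, 92, 94]


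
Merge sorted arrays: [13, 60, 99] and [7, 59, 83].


Take 7 from B
Take 13 from A
Take 59 from B
Take 60 from A
Take 83 from B

Merged: [7, 13, 59, 60, 83, 99]


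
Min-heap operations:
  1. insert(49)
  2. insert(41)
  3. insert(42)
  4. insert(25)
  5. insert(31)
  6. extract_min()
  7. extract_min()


insert(49) -> [49]
insert(41) -> [41, 49]
insert(42) -> [41, 49, 42]
insert(25) -> [25, 41, 42, 49]
insert(31) -> [25, 31, 42, 49, 41]
extract_min()->25, [31, 41, 42, 49]
extract_min()->31, [41, 49, 42]

Final heap: [41, 49, 42]


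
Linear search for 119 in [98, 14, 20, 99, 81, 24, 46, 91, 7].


i=0: 98!=119
i=1: 14!=119
i=2: 20!=119
i=3: 99!=119
i=4: 81!=119
i=5: 24!=119
i=6: 46!=119
i=7: 91!=119
i=8: 7!=119

Not found, 9 comps


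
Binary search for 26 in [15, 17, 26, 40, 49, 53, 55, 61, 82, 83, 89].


Step 1: lo=0, hi=10, mid=5, val=53
Step 2: lo=0, hi=4, mid=2, val=26

Found at index 2


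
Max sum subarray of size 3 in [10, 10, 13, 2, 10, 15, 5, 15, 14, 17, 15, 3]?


[0:3]: 33
[1:4]: 25
[2:5]: 25
[3:6]: 27
[4:7]: 30
[5:8]: 35
[6:9]: 34
[7:10]: 46
[8:11]: 46
[9:12]: 35

Max: 46 at [7:10]


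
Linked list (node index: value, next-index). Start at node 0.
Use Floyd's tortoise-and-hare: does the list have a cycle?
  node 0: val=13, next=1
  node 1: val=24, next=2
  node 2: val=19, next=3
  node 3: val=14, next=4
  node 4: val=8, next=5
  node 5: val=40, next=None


Floyd's tortoise (slow, +1) and hare (fast, +2):
  init: slow=0, fast=0
  step 1: slow=1, fast=2
  step 2: slow=2, fast=4
  step 3: fast 4->5->None, no cycle

Cycle: no


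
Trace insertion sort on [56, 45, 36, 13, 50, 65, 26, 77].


Initial: [56, 45, 36, 13, 50, 65, 26, 77]
Insert 45: [45, 56, 36, 13, 50, 65, 26, 77]
Insert 36: [36, 45, 56, 13, 50, 65, 26, 77]
Insert 13: [13, 36, 45, 56, 50, 65, 26, 77]
Insert 50: [13, 36, 45, 50, 56, 65, 26, 77]
Insert 65: [13, 36, 45, 50, 56, 65, 26, 77]
Insert 26: [13, 26, 36, 45, 50, 56, 65, 77]
Insert 77: [13, 26, 36, 45, 50, 56, 65, 77]

Sorted: [13, 26, 36, 45, 50, 56, 65, 77]


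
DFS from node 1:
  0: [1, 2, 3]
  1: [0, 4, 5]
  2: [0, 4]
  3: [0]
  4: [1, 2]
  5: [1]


Visit 1, push [5, 4, 0]
Visit 0, push [3, 2]
Visit 2, push [4]
Visit 4, push []
Visit 3, push []
Visit 5, push []

DFS order: [1, 0, 2, 4, 3, 5]


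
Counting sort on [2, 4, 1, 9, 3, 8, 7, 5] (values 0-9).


Input: [2, 4, 1, 9, 3, 8, 7, 5]
Counts: [0, 1, 1, 1, 1, 1, 0, 1, 1, 1]

Sorted: [1, 2, 3, 4, 5, 7, 8, 9]


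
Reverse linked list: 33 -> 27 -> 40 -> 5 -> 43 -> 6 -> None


Step 1: curr=33, set curr.next=prev(None) | reversed so far: 33
Step 2: curr=27, set curr.next=prev(33) | reversed so far: 27 -> 33
Step 3: curr=40, set curr.next=prev(27) | reversed so far: 40 -> 27 -> 33
Step 4: curr=5, set curr.next=prev(40) | reversed so far: 5 -> 40 -> 27 -> 33
Step 5: curr=43, set curr.next=prev(5) | reversed so far: 43 -> 5 -> 40 -> 27 -> 33
Step 6: curr=6, set curr.next=prev(43) | reversed so far: 6 -> 43 -> 5 -> 40 -> 27 -> 33

6 -> 43 -> 5 -> 40 -> 27 -> 33 -> None


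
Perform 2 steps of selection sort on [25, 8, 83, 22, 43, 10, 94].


Initial: [25, 8, 83, 22, 43, 10, 94]
Step 1: min=8 at 1
  Swap: [8, 25, 83, 22, 43, 10, 94]
Step 2: min=10 at 5
  Swap: [8, 10, 83, 22, 43, 25, 94]

After 2 steps: [8, 10, 83, 22, 43, 25, 94]


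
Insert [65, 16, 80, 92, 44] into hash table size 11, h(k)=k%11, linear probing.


Insert 65: h=10 -> slot 10
Insert 16: h=5 -> slot 5
Insert 80: h=3 -> slot 3
Insert 92: h=4 -> slot 4
Insert 44: h=0 -> slot 0

Table: [44, None, None, 80, 92, 16, None, None, None, None, 65]


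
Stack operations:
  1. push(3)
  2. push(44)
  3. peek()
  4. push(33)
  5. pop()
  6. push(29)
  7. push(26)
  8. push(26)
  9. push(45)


push(3) -> [3]
push(44) -> [3, 44]
peek()->44
push(33) -> [3, 44, 33]
pop()->33, [3, 44]
push(29) -> [3, 44, 29]
push(26) -> [3, 44, 29, 26]
push(26) -> [3, 44, 29, 26, 26]
push(45) -> [3, 44, 29, 26, 26, 45]

Final stack: [3, 44, 29, 26, 26, 45]


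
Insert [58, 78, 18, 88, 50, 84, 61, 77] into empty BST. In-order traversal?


Insert 58: root
Insert 78: R from 58
Insert 18: L from 58
Insert 88: R from 58 -> R from 78
Insert 50: L from 58 -> R from 18
Insert 84: R from 58 -> R from 78 -> L from 88
Insert 61: R from 58 -> L from 78
Insert 77: R from 58 -> L from 78 -> R from 61

In-order: [18, 50, 58, 61, 77, 78, 84, 88]


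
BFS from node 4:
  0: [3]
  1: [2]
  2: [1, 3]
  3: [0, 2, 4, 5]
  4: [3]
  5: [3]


Visit 4, enqueue [3]
Visit 3, enqueue [0, 2, 5]
Visit 0, enqueue []
Visit 2, enqueue [1]
Visit 5, enqueue []
Visit 1, enqueue []

BFS order: [4, 3, 0, 2, 5, 1]


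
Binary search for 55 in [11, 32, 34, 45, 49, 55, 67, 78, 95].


Step 1: lo=0, hi=8, mid=4, val=49
Step 2: lo=5, hi=8, mid=6, val=67
Step 3: lo=5, hi=5, mid=5, val=55

Found at index 5


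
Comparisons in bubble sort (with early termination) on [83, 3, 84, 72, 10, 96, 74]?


Algorithm: bubble sort (with early termination)
Input: [83, 3, 84, 72, 10, 96, 74]
Sorted: [3, 10, 72, 74, 83, 84, 96]

18


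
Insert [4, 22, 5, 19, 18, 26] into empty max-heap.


Insert 4: [4]
Insert 22: [22, 4]
Insert 5: [22, 4, 5]
Insert 19: [22, 19, 5, 4]
Insert 18: [22, 19, 5, 4, 18]
Insert 26: [26, 19, 22, 4, 18, 5]

Final heap: [26, 19, 22, 4, 18, 5]


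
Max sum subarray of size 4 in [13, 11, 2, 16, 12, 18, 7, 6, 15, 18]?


[0:4]: 42
[1:5]: 41
[2:6]: 48
[3:7]: 53
[4:8]: 43
[5:9]: 46
[6:10]: 46

Max: 53 at [3:7]


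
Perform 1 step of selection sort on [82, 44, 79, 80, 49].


Initial: [82, 44, 79, 80, 49]
Step 1: min=44 at 1
  Swap: [44, 82, 79, 80, 49]

After 1 step: [44, 82, 79, 80, 49]


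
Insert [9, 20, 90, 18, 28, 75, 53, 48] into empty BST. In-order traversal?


Insert 9: root
Insert 20: R from 9
Insert 90: R from 9 -> R from 20
Insert 18: R from 9 -> L from 20
Insert 28: R from 9 -> R from 20 -> L from 90
Insert 75: R from 9 -> R from 20 -> L from 90 -> R from 28
Insert 53: R from 9 -> R from 20 -> L from 90 -> R from 28 -> L from 75
Insert 48: R from 9 -> R from 20 -> L from 90 -> R from 28 -> L from 75 -> L from 53

In-order: [9, 18, 20, 28, 48, 53, 75, 90]


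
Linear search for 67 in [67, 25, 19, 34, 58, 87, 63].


i=0: 67==67 found!

Found at 0, 1 comps


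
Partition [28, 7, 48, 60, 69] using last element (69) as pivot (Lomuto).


Pivot: 69
  28 <= 69: advance i (no swap)
  7 <= 69: advance i (no swap)
  48 <= 69: advance i (no swap)
  60 <= 69: advance i (no swap)
Place pivot at 4: [28, 7, 48, 60, 69]

Partitioned: [28, 7, 48, 60, 69]


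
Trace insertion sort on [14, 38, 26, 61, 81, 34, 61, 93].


Initial: [14, 38, 26, 61, 81, 34, 61, 93]
Insert 38: [14, 38, 26, 61, 81, 34, 61, 93]
Insert 26: [14, 26, 38, 61, 81, 34, 61, 93]
Insert 61: [14, 26, 38, 61, 81, 34, 61, 93]
Insert 81: [14, 26, 38, 61, 81, 34, 61, 93]
Insert 34: [14, 26, 34, 38, 61, 81, 61, 93]
Insert 61: [14, 26, 34, 38, 61, 61, 81, 93]
Insert 93: [14, 26, 34, 38, 61, 61, 81, 93]

Sorted: [14, 26, 34, 38, 61, 61, 81, 93]


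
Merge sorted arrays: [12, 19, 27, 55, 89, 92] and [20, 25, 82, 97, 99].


Take 12 from A
Take 19 from A
Take 20 from B
Take 25 from B
Take 27 from A
Take 55 from A
Take 82 from B
Take 89 from A
Take 92 from A

Merged: [12, 19, 20, 25, 27, 55, 82, 89, 92, 97, 99]


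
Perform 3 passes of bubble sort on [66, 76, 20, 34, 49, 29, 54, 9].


Initial: [66, 76, 20, 34, 49, 29, 54, 9]
Pass 1: [66, 20, 34, 49, 29, 54, 9, 76] (6 swaps)
Pass 2: [20, 34, 49, 29, 54, 9, 66, 76] (6 swaps)
Pass 3: [20, 34, 29, 49, 9, 54, 66, 76] (2 swaps)

After 3 passes: [20, 34, 29, 49, 9, 54, 66, 76]


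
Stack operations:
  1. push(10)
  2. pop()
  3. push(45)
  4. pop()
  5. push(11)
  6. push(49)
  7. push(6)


push(10) -> [10]
pop()->10, []
push(45) -> [45]
pop()->45, []
push(11) -> [11]
push(49) -> [11, 49]
push(6) -> [11, 49, 6]

Final stack: [11, 49, 6]


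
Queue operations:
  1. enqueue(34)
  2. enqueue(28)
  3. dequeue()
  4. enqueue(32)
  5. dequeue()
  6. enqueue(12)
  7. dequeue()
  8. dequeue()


enqueue(34) -> [34]
enqueue(28) -> [34, 28]
dequeue()->34, [28]
enqueue(32) -> [28, 32]
dequeue()->28, [32]
enqueue(12) -> [32, 12]
dequeue()->32, [12]
dequeue()->12, []

Final queue: []


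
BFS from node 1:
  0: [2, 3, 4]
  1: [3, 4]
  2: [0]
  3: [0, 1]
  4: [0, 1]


Visit 1, enqueue [3, 4]
Visit 3, enqueue [0]
Visit 4, enqueue []
Visit 0, enqueue [2]
Visit 2, enqueue []

BFS order: [1, 3, 4, 0, 2]


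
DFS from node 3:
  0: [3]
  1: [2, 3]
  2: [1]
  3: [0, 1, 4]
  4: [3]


Visit 3, push [4, 1, 0]
Visit 0, push []
Visit 1, push [2]
Visit 2, push []
Visit 4, push []

DFS order: [3, 0, 1, 2, 4]


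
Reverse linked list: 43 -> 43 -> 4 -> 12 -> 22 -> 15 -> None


Step 1: curr=43, set curr.next=prev(None) | reversed so far: 43
Step 2: curr=43, set curr.next=prev(43) | reversed so far: 43 -> 43
Step 3: curr=4, set curr.next=prev(43) | reversed so far: 4 -> 43 -> 43
Step 4: curr=12, set curr.next=prev(4) | reversed so far: 12 -> 4 -> 43 -> 43
Step 5: curr=22, set curr.next=prev(12) | reversed so far: 22 -> 12 -> 4 -> 43 -> 43
Step 6: curr=15, set curr.next=prev(22) | reversed so far: 15 -> 22 -> 12 -> 4 -> 43 -> 43

15 -> 22 -> 12 -> 4 -> 43 -> 43 -> None


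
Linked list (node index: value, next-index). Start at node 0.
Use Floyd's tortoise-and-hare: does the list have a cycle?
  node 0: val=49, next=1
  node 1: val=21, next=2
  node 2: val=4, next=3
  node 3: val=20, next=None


Floyd's tortoise (slow, +1) and hare (fast, +2):
  init: slow=0, fast=0
  step 1: slow=1, fast=2
  step 2: fast 2->3->None, no cycle

Cycle: no


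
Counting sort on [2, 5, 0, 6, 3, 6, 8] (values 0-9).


Input: [2, 5, 0, 6, 3, 6, 8]
Counts: [1, 0, 1, 1, 0, 1, 2, 0, 1, 0]

Sorted: [0, 2, 3, 5, 6, 6, 8]


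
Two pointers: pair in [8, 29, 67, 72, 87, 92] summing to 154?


lo=0(8)+hi=5(92)=100
lo=1(29)+hi=5(92)=121
lo=2(67)+hi=5(92)=159
lo=2(67)+hi=4(87)=154

Yes: 67+87=154


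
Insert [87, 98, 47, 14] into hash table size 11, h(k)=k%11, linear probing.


Insert 87: h=10 -> slot 10
Insert 98: h=10, 1 probes -> slot 0
Insert 47: h=3 -> slot 3
Insert 14: h=3, 1 probes -> slot 4

Table: [98, None, None, 47, 14, None, None, None, None, None, 87]


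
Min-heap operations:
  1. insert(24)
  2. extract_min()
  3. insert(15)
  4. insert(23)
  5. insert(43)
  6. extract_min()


insert(24) -> [24]
extract_min()->24, []
insert(15) -> [15]
insert(23) -> [15, 23]
insert(43) -> [15, 23, 43]
extract_min()->15, [23, 43]

Final heap: [23, 43]


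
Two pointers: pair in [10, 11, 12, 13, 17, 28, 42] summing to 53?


lo=0(10)+hi=6(42)=52
lo=1(11)+hi=6(42)=53

Yes: 11+42=53


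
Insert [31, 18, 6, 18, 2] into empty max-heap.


Insert 31: [31]
Insert 18: [31, 18]
Insert 6: [31, 18, 6]
Insert 18: [31, 18, 6, 18]
Insert 2: [31, 18, 6, 18, 2]

Final heap: [31, 18, 6, 18, 2]


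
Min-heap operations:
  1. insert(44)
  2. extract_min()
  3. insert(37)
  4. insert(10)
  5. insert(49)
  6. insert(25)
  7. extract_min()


insert(44) -> [44]
extract_min()->44, []
insert(37) -> [37]
insert(10) -> [10, 37]
insert(49) -> [10, 37, 49]
insert(25) -> [10, 25, 49, 37]
extract_min()->10, [25, 37, 49]

Final heap: [25, 37, 49]


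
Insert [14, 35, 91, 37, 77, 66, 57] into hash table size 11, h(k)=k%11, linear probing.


Insert 14: h=3 -> slot 3
Insert 35: h=2 -> slot 2
Insert 91: h=3, 1 probes -> slot 4
Insert 37: h=4, 1 probes -> slot 5
Insert 77: h=0 -> slot 0
Insert 66: h=0, 1 probes -> slot 1
Insert 57: h=2, 4 probes -> slot 6

Table: [77, 66, 35, 14, 91, 37, 57, None, None, None, None]


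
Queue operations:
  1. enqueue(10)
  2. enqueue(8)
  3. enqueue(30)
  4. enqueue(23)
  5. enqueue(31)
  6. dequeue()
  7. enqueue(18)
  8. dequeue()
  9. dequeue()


enqueue(10) -> [10]
enqueue(8) -> [10, 8]
enqueue(30) -> [10, 8, 30]
enqueue(23) -> [10, 8, 30, 23]
enqueue(31) -> [10, 8, 30, 23, 31]
dequeue()->10, [8, 30, 23, 31]
enqueue(18) -> [8, 30, 23, 31, 18]
dequeue()->8, [30, 23, 31, 18]
dequeue()->30, [23, 31, 18]

Final queue: [23, 31, 18]


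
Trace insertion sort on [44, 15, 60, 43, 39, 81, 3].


Initial: [44, 15, 60, 43, 39, 81, 3]
Insert 15: [15, 44, 60, 43, 39, 81, 3]
Insert 60: [15, 44, 60, 43, 39, 81, 3]
Insert 43: [15, 43, 44, 60, 39, 81, 3]
Insert 39: [15, 39, 43, 44, 60, 81, 3]
Insert 81: [15, 39, 43, 44, 60, 81, 3]
Insert 3: [3, 15, 39, 43, 44, 60, 81]

Sorted: [3, 15, 39, 43, 44, 60, 81]


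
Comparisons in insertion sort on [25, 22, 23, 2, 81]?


Algorithm: insertion sort
Input: [25, 22, 23, 2, 81]
Sorted: [2, 22, 23, 25, 81]

7


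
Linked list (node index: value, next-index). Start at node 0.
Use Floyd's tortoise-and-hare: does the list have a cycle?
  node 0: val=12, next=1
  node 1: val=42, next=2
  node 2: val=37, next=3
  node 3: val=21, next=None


Floyd's tortoise (slow, +1) and hare (fast, +2):
  init: slow=0, fast=0
  step 1: slow=1, fast=2
  step 2: fast 2->3->None, no cycle

Cycle: no


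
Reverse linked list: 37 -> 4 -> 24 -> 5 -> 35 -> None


Step 1: curr=37, set curr.next=prev(None) | reversed so far: 37
Step 2: curr=4, set curr.next=prev(37) | reversed so far: 4 -> 37
Step 3: curr=24, set curr.next=prev(4) | reversed so far: 24 -> 4 -> 37
Step 4: curr=5, set curr.next=prev(24) | reversed so far: 5 -> 24 -> 4 -> 37
Step 5: curr=35, set curr.next=prev(5) | reversed so far: 35 -> 5 -> 24 -> 4 -> 37

35 -> 5 -> 24 -> 4 -> 37 -> None


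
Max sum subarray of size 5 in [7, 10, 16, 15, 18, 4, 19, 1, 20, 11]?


[0:5]: 66
[1:6]: 63
[2:7]: 72
[3:8]: 57
[4:9]: 62
[5:10]: 55

Max: 72 at [2:7]


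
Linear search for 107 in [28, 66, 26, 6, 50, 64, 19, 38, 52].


i=0: 28!=107
i=1: 66!=107
i=2: 26!=107
i=3: 6!=107
i=4: 50!=107
i=5: 64!=107
i=6: 19!=107
i=7: 38!=107
i=8: 52!=107

Not found, 9 comps


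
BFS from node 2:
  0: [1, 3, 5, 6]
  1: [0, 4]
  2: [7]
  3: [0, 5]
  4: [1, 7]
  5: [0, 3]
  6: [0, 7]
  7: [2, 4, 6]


Visit 2, enqueue [7]
Visit 7, enqueue [4, 6]
Visit 4, enqueue [1]
Visit 6, enqueue [0]
Visit 1, enqueue []
Visit 0, enqueue [3, 5]
Visit 3, enqueue []
Visit 5, enqueue []

BFS order: [2, 7, 4, 6, 1, 0, 3, 5]


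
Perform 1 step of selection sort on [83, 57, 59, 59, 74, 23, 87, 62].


Initial: [83, 57, 59, 59, 74, 23, 87, 62]
Step 1: min=23 at 5
  Swap: [23, 57, 59, 59, 74, 83, 87, 62]

After 1 step: [23, 57, 59, 59, 74, 83, 87, 62]


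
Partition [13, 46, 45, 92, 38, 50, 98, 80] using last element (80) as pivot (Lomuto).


Pivot: 80
  13 <= 80: advance i (no swap)
  46 <= 80: advance i (no swap)
  45 <= 80: advance i (no swap)
  38 <= 80: swap -> [13, 46, 45, 38, 92, 50, 98, 80]
  50 <= 80: swap -> [13, 46, 45, 38, 50, 92, 98, 80]
Place pivot at 5: [13, 46, 45, 38, 50, 80, 98, 92]

Partitioned: [13, 46, 45, 38, 50, 80, 98, 92]


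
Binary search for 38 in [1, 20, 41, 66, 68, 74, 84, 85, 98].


Step 1: lo=0, hi=8, mid=4, val=68
Step 2: lo=0, hi=3, mid=1, val=20
Step 3: lo=2, hi=3, mid=2, val=41

Not found


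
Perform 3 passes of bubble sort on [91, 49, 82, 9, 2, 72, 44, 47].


Initial: [91, 49, 82, 9, 2, 72, 44, 47]
Pass 1: [49, 82, 9, 2, 72, 44, 47, 91] (7 swaps)
Pass 2: [49, 9, 2, 72, 44, 47, 82, 91] (5 swaps)
Pass 3: [9, 2, 49, 44, 47, 72, 82, 91] (4 swaps)

After 3 passes: [9, 2, 49, 44, 47, 72, 82, 91]


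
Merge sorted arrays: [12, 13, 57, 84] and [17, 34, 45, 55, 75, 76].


Take 12 from A
Take 13 from A
Take 17 from B
Take 34 from B
Take 45 from B
Take 55 from B
Take 57 from A
Take 75 from B
Take 76 from B

Merged: [12, 13, 17, 34, 45, 55, 57, 75, 76, 84]


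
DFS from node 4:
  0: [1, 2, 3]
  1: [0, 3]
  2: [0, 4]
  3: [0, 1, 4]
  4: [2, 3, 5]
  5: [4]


Visit 4, push [5, 3, 2]
Visit 2, push [0]
Visit 0, push [3, 1]
Visit 1, push [3]
Visit 3, push []
Visit 5, push []

DFS order: [4, 2, 0, 1, 3, 5]


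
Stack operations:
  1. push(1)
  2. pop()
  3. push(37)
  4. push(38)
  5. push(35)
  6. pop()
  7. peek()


push(1) -> [1]
pop()->1, []
push(37) -> [37]
push(38) -> [37, 38]
push(35) -> [37, 38, 35]
pop()->35, [37, 38]
peek()->38

Final stack: [37, 38]


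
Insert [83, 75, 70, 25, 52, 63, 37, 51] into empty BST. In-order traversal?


Insert 83: root
Insert 75: L from 83
Insert 70: L from 83 -> L from 75
Insert 25: L from 83 -> L from 75 -> L from 70
Insert 52: L from 83 -> L from 75 -> L from 70 -> R from 25
Insert 63: L from 83 -> L from 75 -> L from 70 -> R from 25 -> R from 52
Insert 37: L from 83 -> L from 75 -> L from 70 -> R from 25 -> L from 52
Insert 51: L from 83 -> L from 75 -> L from 70 -> R from 25 -> L from 52 -> R from 37

In-order: [25, 37, 51, 52, 63, 70, 75, 83]


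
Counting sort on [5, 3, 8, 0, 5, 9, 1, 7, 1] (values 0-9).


Input: [5, 3, 8, 0, 5, 9, 1, 7, 1]
Counts: [1, 2, 0, 1, 0, 2, 0, 1, 1, 1]

Sorted: [0, 1, 1, 3, 5, 5, 7, 8, 9]


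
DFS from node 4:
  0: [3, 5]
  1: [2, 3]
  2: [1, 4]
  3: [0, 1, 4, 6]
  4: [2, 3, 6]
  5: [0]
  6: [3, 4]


Visit 4, push [6, 3, 2]
Visit 2, push [1]
Visit 1, push [3]
Visit 3, push [6, 0]
Visit 0, push [5]
Visit 5, push []
Visit 6, push []

DFS order: [4, 2, 1, 3, 0, 5, 6]


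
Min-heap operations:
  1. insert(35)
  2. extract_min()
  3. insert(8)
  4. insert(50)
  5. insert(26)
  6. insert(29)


insert(35) -> [35]
extract_min()->35, []
insert(8) -> [8]
insert(50) -> [8, 50]
insert(26) -> [8, 50, 26]
insert(29) -> [8, 29, 26, 50]

Final heap: [8, 29, 26, 50]


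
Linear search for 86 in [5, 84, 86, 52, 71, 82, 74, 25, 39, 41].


i=0: 5!=86
i=1: 84!=86
i=2: 86==86 found!

Found at 2, 3 comps


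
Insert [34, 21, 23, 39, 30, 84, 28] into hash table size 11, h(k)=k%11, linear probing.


Insert 34: h=1 -> slot 1
Insert 21: h=10 -> slot 10
Insert 23: h=1, 1 probes -> slot 2
Insert 39: h=6 -> slot 6
Insert 30: h=8 -> slot 8
Insert 84: h=7 -> slot 7
Insert 28: h=6, 3 probes -> slot 9

Table: [None, 34, 23, None, None, None, 39, 84, 30, 28, 21]


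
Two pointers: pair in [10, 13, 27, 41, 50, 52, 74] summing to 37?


lo=0(10)+hi=6(74)=84
lo=0(10)+hi=5(52)=62
lo=0(10)+hi=4(50)=60
lo=0(10)+hi=3(41)=51
lo=0(10)+hi=2(27)=37

Yes: 10+27=37


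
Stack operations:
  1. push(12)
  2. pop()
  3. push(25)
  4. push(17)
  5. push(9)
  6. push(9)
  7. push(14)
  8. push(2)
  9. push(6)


push(12) -> [12]
pop()->12, []
push(25) -> [25]
push(17) -> [25, 17]
push(9) -> [25, 17, 9]
push(9) -> [25, 17, 9, 9]
push(14) -> [25, 17, 9, 9, 14]
push(2) -> [25, 17, 9, 9, 14, 2]
push(6) -> [25, 17, 9, 9, 14, 2, 6]

Final stack: [25, 17, 9, 9, 14, 2, 6]


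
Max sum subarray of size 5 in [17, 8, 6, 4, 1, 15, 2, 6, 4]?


[0:5]: 36
[1:6]: 34
[2:7]: 28
[3:8]: 28
[4:9]: 28

Max: 36 at [0:5]


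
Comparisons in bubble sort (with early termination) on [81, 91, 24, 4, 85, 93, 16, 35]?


Algorithm: bubble sort (with early termination)
Input: [81, 91, 24, 4, 85, 93, 16, 35]
Sorted: [4, 16, 24, 35, 81, 85, 91, 93]

27


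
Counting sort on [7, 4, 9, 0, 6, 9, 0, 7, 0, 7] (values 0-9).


Input: [7, 4, 9, 0, 6, 9, 0, 7, 0, 7]
Counts: [3, 0, 0, 0, 1, 0, 1, 3, 0, 2]

Sorted: [0, 0, 0, 4, 6, 7, 7, 7, 9, 9]


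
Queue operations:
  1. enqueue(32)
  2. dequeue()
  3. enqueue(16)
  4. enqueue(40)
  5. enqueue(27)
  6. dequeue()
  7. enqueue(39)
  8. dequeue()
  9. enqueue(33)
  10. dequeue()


enqueue(32) -> [32]
dequeue()->32, []
enqueue(16) -> [16]
enqueue(40) -> [16, 40]
enqueue(27) -> [16, 40, 27]
dequeue()->16, [40, 27]
enqueue(39) -> [40, 27, 39]
dequeue()->40, [27, 39]
enqueue(33) -> [27, 39, 33]
dequeue()->27, [39, 33]

Final queue: [39, 33]


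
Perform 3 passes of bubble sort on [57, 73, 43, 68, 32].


Initial: [57, 73, 43, 68, 32]
Pass 1: [57, 43, 68, 32, 73] (3 swaps)
Pass 2: [43, 57, 32, 68, 73] (2 swaps)
Pass 3: [43, 32, 57, 68, 73] (1 swaps)

After 3 passes: [43, 32, 57, 68, 73]


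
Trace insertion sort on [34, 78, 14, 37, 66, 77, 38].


Initial: [34, 78, 14, 37, 66, 77, 38]
Insert 78: [34, 78, 14, 37, 66, 77, 38]
Insert 14: [14, 34, 78, 37, 66, 77, 38]
Insert 37: [14, 34, 37, 78, 66, 77, 38]
Insert 66: [14, 34, 37, 66, 78, 77, 38]
Insert 77: [14, 34, 37, 66, 77, 78, 38]
Insert 38: [14, 34, 37, 38, 66, 77, 78]

Sorted: [14, 34, 37, 38, 66, 77, 78]


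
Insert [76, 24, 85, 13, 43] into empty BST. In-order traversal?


Insert 76: root
Insert 24: L from 76
Insert 85: R from 76
Insert 13: L from 76 -> L from 24
Insert 43: L from 76 -> R from 24

In-order: [13, 24, 43, 76, 85]


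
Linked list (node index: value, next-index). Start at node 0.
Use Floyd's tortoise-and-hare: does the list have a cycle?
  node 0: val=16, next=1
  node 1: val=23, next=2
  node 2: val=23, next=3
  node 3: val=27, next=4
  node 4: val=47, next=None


Floyd's tortoise (slow, +1) and hare (fast, +2):
  init: slow=0, fast=0
  step 1: slow=1, fast=2
  step 2: slow=2, fast=4
  step 3: fast -> None, no cycle

Cycle: no


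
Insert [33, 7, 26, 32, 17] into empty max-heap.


Insert 33: [33]
Insert 7: [33, 7]
Insert 26: [33, 7, 26]
Insert 32: [33, 32, 26, 7]
Insert 17: [33, 32, 26, 7, 17]

Final heap: [33, 32, 26, 7, 17]


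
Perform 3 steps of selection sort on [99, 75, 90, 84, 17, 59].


Initial: [99, 75, 90, 84, 17, 59]
Step 1: min=17 at 4
  Swap: [17, 75, 90, 84, 99, 59]
Step 2: min=59 at 5
  Swap: [17, 59, 90, 84, 99, 75]
Step 3: min=75 at 5
  Swap: [17, 59, 75, 84, 99, 90]

After 3 steps: [17, 59, 75, 84, 99, 90]


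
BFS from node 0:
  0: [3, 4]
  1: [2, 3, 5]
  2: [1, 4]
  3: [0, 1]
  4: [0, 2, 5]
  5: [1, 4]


Visit 0, enqueue [3, 4]
Visit 3, enqueue [1]
Visit 4, enqueue [2, 5]
Visit 1, enqueue []
Visit 2, enqueue []
Visit 5, enqueue []

BFS order: [0, 3, 4, 1, 2, 5]


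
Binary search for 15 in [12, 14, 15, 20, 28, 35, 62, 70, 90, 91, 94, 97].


Step 1: lo=0, hi=11, mid=5, val=35
Step 2: lo=0, hi=4, mid=2, val=15

Found at index 2


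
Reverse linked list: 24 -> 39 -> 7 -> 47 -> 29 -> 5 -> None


Step 1: curr=24, set curr.next=prev(None) | reversed so far: 24
Step 2: curr=39, set curr.next=prev(24) | reversed so far: 39 -> 24
Step 3: curr=7, set curr.next=prev(39) | reversed so far: 7 -> 39 -> 24
Step 4: curr=47, set curr.next=prev(7) | reversed so far: 47 -> 7 -> 39 -> 24
Step 5: curr=29, set curr.next=prev(47) | reversed so far: 29 -> 47 -> 7 -> 39 -> 24
Step 6: curr=5, set curr.next=prev(29) | reversed so far: 5 -> 29 -> 47 -> 7 -> 39 -> 24

5 -> 29 -> 47 -> 7 -> 39 -> 24 -> None


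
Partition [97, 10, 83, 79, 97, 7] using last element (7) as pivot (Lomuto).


Pivot: 7
Place pivot at 0: [7, 10, 83, 79, 97, 97]

Partitioned: [7, 10, 83, 79, 97, 97]


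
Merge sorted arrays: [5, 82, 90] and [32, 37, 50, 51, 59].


Take 5 from A
Take 32 from B
Take 37 from B
Take 50 from B
Take 51 from B
Take 59 from B

Merged: [5, 32, 37, 50, 51, 59, 82, 90]


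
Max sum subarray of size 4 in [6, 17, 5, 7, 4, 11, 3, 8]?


[0:4]: 35
[1:5]: 33
[2:6]: 27
[3:7]: 25
[4:8]: 26

Max: 35 at [0:4]


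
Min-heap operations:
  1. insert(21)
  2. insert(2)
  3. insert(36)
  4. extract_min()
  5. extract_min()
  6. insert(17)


insert(21) -> [21]
insert(2) -> [2, 21]
insert(36) -> [2, 21, 36]
extract_min()->2, [21, 36]
extract_min()->21, [36]
insert(17) -> [17, 36]

Final heap: [17, 36]


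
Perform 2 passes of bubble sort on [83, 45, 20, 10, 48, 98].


Initial: [83, 45, 20, 10, 48, 98]
Pass 1: [45, 20, 10, 48, 83, 98] (4 swaps)
Pass 2: [20, 10, 45, 48, 83, 98] (2 swaps)

After 2 passes: [20, 10, 45, 48, 83, 98]


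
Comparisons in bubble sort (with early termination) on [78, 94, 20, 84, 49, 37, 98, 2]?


Algorithm: bubble sort (with early termination)
Input: [78, 94, 20, 84, 49, 37, 98, 2]
Sorted: [2, 20, 37, 49, 78, 84, 94, 98]

28


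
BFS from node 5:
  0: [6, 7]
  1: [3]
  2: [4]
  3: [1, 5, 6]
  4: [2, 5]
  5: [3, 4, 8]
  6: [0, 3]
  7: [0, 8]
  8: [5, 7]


Visit 5, enqueue [3, 4, 8]
Visit 3, enqueue [1, 6]
Visit 4, enqueue [2]
Visit 8, enqueue [7]
Visit 1, enqueue []
Visit 6, enqueue [0]
Visit 2, enqueue []
Visit 7, enqueue []
Visit 0, enqueue []

BFS order: [5, 3, 4, 8, 1, 6, 2, 7, 0]


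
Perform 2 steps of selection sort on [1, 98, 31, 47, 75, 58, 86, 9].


Initial: [1, 98, 31, 47, 75, 58, 86, 9]
Step 1: min=1 at 0
  Swap: [1, 98, 31, 47, 75, 58, 86, 9]
Step 2: min=9 at 7
  Swap: [1, 9, 31, 47, 75, 58, 86, 98]

After 2 steps: [1, 9, 31, 47, 75, 58, 86, 98]


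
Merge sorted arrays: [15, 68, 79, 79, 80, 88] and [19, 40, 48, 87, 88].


Take 15 from A
Take 19 from B
Take 40 from B
Take 48 from B
Take 68 from A
Take 79 from A
Take 79 from A
Take 80 from A
Take 87 from B
Take 88 from A

Merged: [15, 19, 40, 48, 68, 79, 79, 80, 87, 88, 88]


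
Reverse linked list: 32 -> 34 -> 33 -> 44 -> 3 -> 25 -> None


Step 1: curr=32, set curr.next=prev(None) | reversed so far: 32
Step 2: curr=34, set curr.next=prev(32) | reversed so far: 34 -> 32
Step 3: curr=33, set curr.next=prev(34) | reversed so far: 33 -> 34 -> 32
Step 4: curr=44, set curr.next=prev(33) | reversed so far: 44 -> 33 -> 34 -> 32
Step 5: curr=3, set curr.next=prev(44) | reversed so far: 3 -> 44 -> 33 -> 34 -> 32
Step 6: curr=25, set curr.next=prev(3) | reversed so far: 25 -> 3 -> 44 -> 33 -> 34 -> 32

25 -> 3 -> 44 -> 33 -> 34 -> 32 -> None


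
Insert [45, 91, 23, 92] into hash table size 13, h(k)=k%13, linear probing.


Insert 45: h=6 -> slot 6
Insert 91: h=0 -> slot 0
Insert 23: h=10 -> slot 10
Insert 92: h=1 -> slot 1

Table: [91, 92, None, None, None, None, 45, None, None, None, 23, None, None]
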